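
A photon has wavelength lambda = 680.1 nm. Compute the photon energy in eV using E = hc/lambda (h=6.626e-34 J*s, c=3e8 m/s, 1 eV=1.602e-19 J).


E = hc / lambda
= (6.626e-34)(3e8) / (680.1e-9)
= 1.9878e-25 / 6.8010e-07
= 2.9228e-19 J
Converting to eV: 2.9228e-19 / 1.602e-19
= 1.8245 eV

1.8245


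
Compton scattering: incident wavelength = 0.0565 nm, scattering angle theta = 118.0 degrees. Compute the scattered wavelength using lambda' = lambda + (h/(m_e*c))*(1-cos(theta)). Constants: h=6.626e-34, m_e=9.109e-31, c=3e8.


Compton wavelength: h/(m_e*c) = 2.4247e-12 m
d_lambda = 2.4247e-12 * (1 - cos(118.0 deg))
= 2.4247e-12 * 1.469472
= 3.5630e-12 m = 0.003563 nm
lambda' = 0.0565 + 0.003563
= 0.060063 nm

0.060063


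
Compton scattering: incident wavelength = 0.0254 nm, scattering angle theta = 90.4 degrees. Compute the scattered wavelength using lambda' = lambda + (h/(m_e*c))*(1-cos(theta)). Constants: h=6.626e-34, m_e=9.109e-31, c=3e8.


Compton wavelength: h/(m_e*c) = 2.4247e-12 m
d_lambda = 2.4247e-12 * (1 - cos(90.4 deg))
= 2.4247e-12 * 1.006981
= 2.4416e-12 m = 0.002442 nm
lambda' = 0.0254 + 0.002442
= 0.027842 nm

0.027842


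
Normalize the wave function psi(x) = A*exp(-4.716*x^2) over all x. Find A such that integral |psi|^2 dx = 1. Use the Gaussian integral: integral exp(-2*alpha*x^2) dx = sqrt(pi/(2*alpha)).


integral |psi|^2 dx = A^2 * sqrt(pi/(2*alpha)) = 1
A^2 = sqrt(2*alpha/pi)
= sqrt(2 * 4.716 / pi)
= 1.732714
A = sqrt(1.732714)
= 1.3163

1.3163


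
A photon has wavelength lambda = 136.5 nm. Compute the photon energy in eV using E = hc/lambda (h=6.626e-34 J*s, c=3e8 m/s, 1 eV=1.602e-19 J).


E = hc / lambda
= (6.626e-34)(3e8) / (136.5e-9)
= 1.9878e-25 / 1.3650e-07
= 1.4563e-18 J
Converting to eV: 1.4563e-18 / 1.602e-19
= 9.0903 eV

9.0903


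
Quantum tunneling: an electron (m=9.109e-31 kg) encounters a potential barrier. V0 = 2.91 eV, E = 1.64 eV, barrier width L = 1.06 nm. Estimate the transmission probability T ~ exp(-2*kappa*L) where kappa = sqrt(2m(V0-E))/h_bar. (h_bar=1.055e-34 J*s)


V0 - E = 1.27 eV = 2.0345e-19 J
kappa = sqrt(2 * m * (V0-E)) / h_bar
= sqrt(2 * 9.109e-31 * 2.0345e-19) / 1.055e-34
= 5.7707e+09 /m
2*kappa*L = 2 * 5.7707e+09 * 1.06e-9
= 12.234
T = exp(-12.234) = 4.862516e-06

4.862516e-06


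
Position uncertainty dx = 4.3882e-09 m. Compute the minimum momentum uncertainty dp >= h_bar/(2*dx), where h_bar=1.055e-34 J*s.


dp = h_bar / (2 * dx)
= 1.055e-34 / (2 * 4.3882e-09)
= 1.055e-34 / 8.7764e-09
= 1.2021e-26 kg*m/s

1.2021e-26


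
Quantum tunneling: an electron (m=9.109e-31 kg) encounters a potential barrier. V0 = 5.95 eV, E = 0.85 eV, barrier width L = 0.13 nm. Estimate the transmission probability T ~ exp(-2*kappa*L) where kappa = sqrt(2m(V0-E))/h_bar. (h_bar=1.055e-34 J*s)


V0 - E = 5.1 eV = 8.1702e-19 J
kappa = sqrt(2 * m * (V0-E)) / h_bar
= sqrt(2 * 9.109e-31 * 8.1702e-19) / 1.055e-34
= 1.1564e+10 /m
2*kappa*L = 2 * 1.1564e+10 * 0.13e-9
= 3.0067
T = exp(-3.0067) = 4.945547e-02

4.945547e-02


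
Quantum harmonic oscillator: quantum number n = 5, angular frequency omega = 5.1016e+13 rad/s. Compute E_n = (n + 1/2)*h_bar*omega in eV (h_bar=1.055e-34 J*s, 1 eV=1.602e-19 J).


E = (n + 1/2) * h_bar * omega
= (5 + 0.5) * 1.055e-34 * 5.1016e+13
= 5.5 * 5.3822e-21
= 2.9602e-20 J
= 0.1848 eV

0.1848


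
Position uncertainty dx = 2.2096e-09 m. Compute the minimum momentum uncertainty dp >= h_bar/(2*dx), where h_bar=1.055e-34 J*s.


dp = h_bar / (2 * dx)
= 1.055e-34 / (2 * 2.2096e-09)
= 1.055e-34 / 4.4192e-09
= 2.3873e-26 kg*m/s

2.3873e-26


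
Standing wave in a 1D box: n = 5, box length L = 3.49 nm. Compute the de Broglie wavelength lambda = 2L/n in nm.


lambda = 2L / n
= 2 * 3.49 / 5
= 6.98 / 5
= 1.396 nm

1.396


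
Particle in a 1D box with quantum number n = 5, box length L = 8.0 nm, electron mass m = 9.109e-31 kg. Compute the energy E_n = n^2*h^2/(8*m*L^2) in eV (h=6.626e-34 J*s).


E = n^2 * h^2 / (8 * m * L^2)
= 5^2 * (6.626e-34)^2 / (8 * 9.109e-31 * (8.0e-9)^2)
= 25 * 4.3904e-67 / (8 * 9.109e-31 * 6.4000e-17)
= 2.3534e-20 J
= 0.1469 eV

0.1469


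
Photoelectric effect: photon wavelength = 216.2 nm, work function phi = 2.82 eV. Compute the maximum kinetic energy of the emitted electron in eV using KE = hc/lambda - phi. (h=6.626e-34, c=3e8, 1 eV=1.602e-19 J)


E_photon = hc / lambda
= (6.626e-34)(3e8) / (216.2e-9)
= 9.1943e-19 J
= 5.7392 eV
KE = E_photon - phi
= 5.7392 - 2.82
= 2.9192 eV

2.9192


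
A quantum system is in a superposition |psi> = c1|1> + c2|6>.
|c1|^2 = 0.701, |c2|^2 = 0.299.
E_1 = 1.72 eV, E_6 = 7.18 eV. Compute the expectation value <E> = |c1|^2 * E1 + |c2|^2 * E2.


<E> = |c1|^2 * E1 + |c2|^2 * E2
= 0.701 * 1.72 + 0.299 * 7.18
= 1.2057 + 2.1468
= 3.3525 eV

3.3525


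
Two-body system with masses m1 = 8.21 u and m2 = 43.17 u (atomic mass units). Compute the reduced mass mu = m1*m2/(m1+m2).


mu = m1 * m2 / (m1 + m2)
= 8.21 * 43.17 / (8.21 + 43.17)
= 354.4257 / 51.38
= 6.8981 u

6.8981


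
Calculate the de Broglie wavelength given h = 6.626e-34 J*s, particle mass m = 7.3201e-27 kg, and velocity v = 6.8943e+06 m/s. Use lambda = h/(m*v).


lambda = h / (m * v)
= 6.626e-34 / (7.3201e-27 * 6.8943e+06)
= 6.626e-34 / 5.0467e-20
= 1.3129e-14 m

1.3129e-14


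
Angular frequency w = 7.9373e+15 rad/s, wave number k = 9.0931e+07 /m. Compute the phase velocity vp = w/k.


vp = w / k
= 7.9373e+15 / 9.0931e+07
= 8.7289e+07 m/s

8.7289e+07


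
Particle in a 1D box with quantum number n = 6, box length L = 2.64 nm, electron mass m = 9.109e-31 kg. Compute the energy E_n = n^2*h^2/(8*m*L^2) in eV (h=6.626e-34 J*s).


E = n^2 * h^2 / (8 * m * L^2)
= 6^2 * (6.626e-34)^2 / (8 * 9.109e-31 * (2.64e-9)^2)
= 36 * 4.3904e-67 / (8 * 9.109e-31 * 6.9696e-18)
= 3.1120e-19 J
= 1.9426 eV

1.9426


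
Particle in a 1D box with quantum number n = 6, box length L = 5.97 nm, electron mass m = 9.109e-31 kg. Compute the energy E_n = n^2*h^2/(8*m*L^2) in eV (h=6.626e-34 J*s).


E = n^2 * h^2 / (8 * m * L^2)
= 6^2 * (6.626e-34)^2 / (8 * 9.109e-31 * (5.97e-9)^2)
= 36 * 4.3904e-67 / (8 * 9.109e-31 * 3.5641e-17)
= 6.0855e-20 J
= 0.3799 eV

0.3799


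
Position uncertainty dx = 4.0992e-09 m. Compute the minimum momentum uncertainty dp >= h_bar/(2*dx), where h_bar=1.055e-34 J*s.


dp = h_bar / (2 * dx)
= 1.055e-34 / (2 * 4.0992e-09)
= 1.055e-34 / 8.1984e-09
= 1.2868e-26 kg*m/s

1.2868e-26


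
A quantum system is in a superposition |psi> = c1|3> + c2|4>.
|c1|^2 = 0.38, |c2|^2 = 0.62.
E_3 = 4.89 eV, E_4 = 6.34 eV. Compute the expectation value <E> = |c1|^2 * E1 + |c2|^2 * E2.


<E> = |c1|^2 * E1 + |c2|^2 * E2
= 0.38 * 4.89 + 0.62 * 6.34
= 1.8582 + 3.9308
= 5.789 eV

5.789


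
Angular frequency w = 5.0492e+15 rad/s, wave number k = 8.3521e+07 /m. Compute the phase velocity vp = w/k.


vp = w / k
= 5.0492e+15 / 8.3521e+07
= 6.0454e+07 m/s

6.0454e+07


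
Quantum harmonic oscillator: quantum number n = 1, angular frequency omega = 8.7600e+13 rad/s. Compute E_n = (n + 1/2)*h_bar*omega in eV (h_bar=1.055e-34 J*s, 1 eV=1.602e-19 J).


E = (n + 1/2) * h_bar * omega
= (1 + 0.5) * 1.055e-34 * 8.7600e+13
= 1.5 * 9.2418e-21
= 1.3863e-20 J
= 0.0865 eV

0.0865


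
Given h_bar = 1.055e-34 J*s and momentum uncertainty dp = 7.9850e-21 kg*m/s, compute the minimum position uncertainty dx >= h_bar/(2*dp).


dx = h_bar / (2 * dp)
= 1.055e-34 / (2 * 7.9850e-21)
= 1.055e-34 / 1.5970e-20
= 6.6061e-15 m

6.6061e-15


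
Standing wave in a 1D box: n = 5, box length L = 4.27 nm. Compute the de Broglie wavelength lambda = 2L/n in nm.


lambda = 2L / n
= 2 * 4.27 / 5
= 8.54 / 5
= 1.708 nm

1.708


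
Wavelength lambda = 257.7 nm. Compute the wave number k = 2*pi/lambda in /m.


k = 2 * pi / lambda
= 6.2832 / (257.7e-9)
= 6.2832 / 2.5770e-07
= 2.4382e+07 /m

2.4382e+07


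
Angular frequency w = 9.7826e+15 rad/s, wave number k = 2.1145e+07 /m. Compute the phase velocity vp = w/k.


vp = w / k
= 9.7826e+15 / 2.1145e+07
= 4.6264e+08 m/s

4.6264e+08


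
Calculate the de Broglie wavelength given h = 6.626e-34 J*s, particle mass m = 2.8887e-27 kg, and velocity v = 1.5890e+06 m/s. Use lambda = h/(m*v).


lambda = h / (m * v)
= 6.626e-34 / (2.8887e-27 * 1.5890e+06)
= 6.626e-34 / 4.5901e-21
= 1.4435e-13 m

1.4435e-13


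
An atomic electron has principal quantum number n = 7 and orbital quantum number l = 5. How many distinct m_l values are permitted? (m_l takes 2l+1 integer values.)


m_l ranges from -l to +l in integer steps
So m_l goes from -5 to +5
Count = 2l + 1 = 2*5 + 1
= 11

11


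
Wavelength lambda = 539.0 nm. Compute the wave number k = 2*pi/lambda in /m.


k = 2 * pi / lambda
= 6.2832 / (539.0e-9)
= 6.2832 / 5.3900e-07
= 1.1657e+07 /m

1.1657e+07


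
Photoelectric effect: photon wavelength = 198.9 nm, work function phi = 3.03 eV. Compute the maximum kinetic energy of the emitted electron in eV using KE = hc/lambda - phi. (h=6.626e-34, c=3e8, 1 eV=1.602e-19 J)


E_photon = hc / lambda
= (6.626e-34)(3e8) / (198.9e-9)
= 9.9940e-19 J
= 6.2384 eV
KE = E_photon - phi
= 6.2384 - 3.03
= 3.2084 eV

3.2084


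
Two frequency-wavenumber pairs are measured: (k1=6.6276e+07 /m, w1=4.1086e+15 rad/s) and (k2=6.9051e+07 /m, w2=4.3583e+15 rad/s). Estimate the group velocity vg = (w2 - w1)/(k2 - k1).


vg = (w2 - w1) / (k2 - k1)
= (4.3583e+15 - 4.1086e+15) / (6.9051e+07 - 6.6276e+07)
= 2.4970e+14 / 2.7750e+06
= 8.9982e+07 m/s

8.9982e+07


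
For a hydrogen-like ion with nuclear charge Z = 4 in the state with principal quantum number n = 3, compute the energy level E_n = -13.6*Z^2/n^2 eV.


E_n = -13.6 * Z^2 / n^2
= -13.6 * 4^2 / 3^2
= -13.6 * 16 / 9
= -24.1778 eV

-24.1778


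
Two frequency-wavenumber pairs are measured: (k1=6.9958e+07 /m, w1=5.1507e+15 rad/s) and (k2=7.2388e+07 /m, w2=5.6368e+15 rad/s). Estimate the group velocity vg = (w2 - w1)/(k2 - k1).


vg = (w2 - w1) / (k2 - k1)
= (5.6368e+15 - 5.1507e+15) / (7.2388e+07 - 6.9958e+07)
= 4.8610e+14 / 2.4300e+06
= 2.0004e+08 m/s

2.0004e+08


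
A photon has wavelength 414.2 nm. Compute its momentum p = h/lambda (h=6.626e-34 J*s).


p = h / lambda
= 6.626e-34 / (414.2e-9)
= 6.626e-34 / 4.1420e-07
= 1.5997e-27 kg*m/s

1.5997e-27


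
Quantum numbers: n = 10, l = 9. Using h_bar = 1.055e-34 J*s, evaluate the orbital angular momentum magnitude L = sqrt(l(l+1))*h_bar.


L = sqrt(l*(l+1)) * h_bar
= sqrt(9 * 10) * 1.055e-34
= sqrt(90) * 1.055e-34
= 9.4868 * 1.055e-34
= 1.0009e-33 J*s

1.0009e-33


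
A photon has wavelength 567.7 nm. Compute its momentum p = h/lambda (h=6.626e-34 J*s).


p = h / lambda
= 6.626e-34 / (567.7e-9)
= 6.626e-34 / 5.6770e-07
= 1.1672e-27 kg*m/s

1.1672e-27


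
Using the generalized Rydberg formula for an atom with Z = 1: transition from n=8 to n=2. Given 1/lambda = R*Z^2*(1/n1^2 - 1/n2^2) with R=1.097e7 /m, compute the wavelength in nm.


1/lambda = R * Z^2 * (1/n1^2 - 1/n2^2)
= 1.097e7 * 1^2 * (1/2^2 - 1/8^2)
= 1.097e7 * 1 * (0.25 - 0.015625)
= 2.5711e+06 /m
lambda = 1 / 2.5711e+06
= 388.9395 nm

388.9395


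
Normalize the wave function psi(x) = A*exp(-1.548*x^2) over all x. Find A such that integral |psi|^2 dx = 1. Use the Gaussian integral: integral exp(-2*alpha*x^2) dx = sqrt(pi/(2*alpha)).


integral |psi|^2 dx = A^2 * sqrt(pi/(2*alpha)) = 1
A^2 = sqrt(2*alpha/pi)
= sqrt(2 * 1.548 / pi)
= 0.992717
A = sqrt(0.992717)
= 0.9964

0.9964


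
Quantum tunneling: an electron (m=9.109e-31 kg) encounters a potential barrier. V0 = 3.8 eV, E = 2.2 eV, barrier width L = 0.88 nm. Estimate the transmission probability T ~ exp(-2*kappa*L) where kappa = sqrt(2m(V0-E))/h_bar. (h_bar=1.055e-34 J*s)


V0 - E = 1.6 eV = 2.5632e-19 J
kappa = sqrt(2 * m * (V0-E)) / h_bar
= sqrt(2 * 9.109e-31 * 2.5632e-19) / 1.055e-34
= 6.4772e+09 /m
2*kappa*L = 2 * 6.4772e+09 * 0.88e-9
= 11.3999
T = exp(-11.3999) = 1.119638e-05

1.119638e-05


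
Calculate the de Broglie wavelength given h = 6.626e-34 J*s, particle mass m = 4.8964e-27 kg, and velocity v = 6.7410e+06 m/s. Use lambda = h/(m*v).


lambda = h / (m * v)
= 6.626e-34 / (4.8964e-27 * 6.7410e+06)
= 6.626e-34 / 3.3007e-20
= 2.0075e-14 m

2.0075e-14


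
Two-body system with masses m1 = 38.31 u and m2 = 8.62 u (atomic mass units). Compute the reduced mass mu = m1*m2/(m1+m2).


mu = m1 * m2 / (m1 + m2)
= 38.31 * 8.62 / (38.31 + 8.62)
= 330.2322 / 46.93
= 7.0367 u

7.0367


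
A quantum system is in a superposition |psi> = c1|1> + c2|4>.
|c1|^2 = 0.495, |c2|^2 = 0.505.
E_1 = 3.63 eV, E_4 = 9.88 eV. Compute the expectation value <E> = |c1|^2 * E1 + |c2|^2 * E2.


<E> = |c1|^2 * E1 + |c2|^2 * E2
= 0.495 * 3.63 + 0.505 * 9.88
= 1.7968 + 4.9894
= 6.7863 eV

6.7863


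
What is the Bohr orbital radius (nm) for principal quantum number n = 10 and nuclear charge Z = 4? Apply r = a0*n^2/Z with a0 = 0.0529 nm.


r = a0 * n^2 / Z
= 0.0529 * 10^2 / 4
= 0.0529 * 100 / 4
= 1.3225 nm

1.3225


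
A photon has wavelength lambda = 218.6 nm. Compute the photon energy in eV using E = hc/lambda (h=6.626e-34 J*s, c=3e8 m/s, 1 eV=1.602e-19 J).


E = hc / lambda
= (6.626e-34)(3e8) / (218.6e-9)
= 1.9878e-25 / 2.1860e-07
= 9.0933e-19 J
Converting to eV: 9.0933e-19 / 1.602e-19
= 5.6762 eV

5.6762


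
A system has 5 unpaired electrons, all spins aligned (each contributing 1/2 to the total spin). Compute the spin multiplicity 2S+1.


Total spin S = N * (1/2) = 5 * 0.5 = 2.5
Spin multiplicity = 2S + 1
= 2 * 2.5 + 1
= 6

6


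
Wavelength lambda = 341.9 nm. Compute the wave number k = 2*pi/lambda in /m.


k = 2 * pi / lambda
= 6.2832 / (341.9e-9)
= 6.2832 / 3.4190e-07
= 1.8377e+07 /m

1.8377e+07


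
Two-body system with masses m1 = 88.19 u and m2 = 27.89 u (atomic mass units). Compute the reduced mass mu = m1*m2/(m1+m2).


mu = m1 * m2 / (m1 + m2)
= 88.19 * 27.89 / (88.19 + 27.89)
= 2459.6191 / 116.08
= 21.189 u

21.189


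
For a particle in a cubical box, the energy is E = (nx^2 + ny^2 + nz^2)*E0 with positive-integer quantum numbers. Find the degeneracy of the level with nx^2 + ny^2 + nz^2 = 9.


Enumerate all (nx, ny, nz) with nx^2 + ny^2 + nz^2 = 9:
(1,2,2)
(2,1,2)
(2,2,1)
Total degeneracy = 3

3


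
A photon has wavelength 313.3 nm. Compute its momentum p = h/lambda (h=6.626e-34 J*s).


p = h / lambda
= 6.626e-34 / (313.3e-9)
= 6.626e-34 / 3.1330e-07
= 2.1149e-27 kg*m/s

2.1149e-27


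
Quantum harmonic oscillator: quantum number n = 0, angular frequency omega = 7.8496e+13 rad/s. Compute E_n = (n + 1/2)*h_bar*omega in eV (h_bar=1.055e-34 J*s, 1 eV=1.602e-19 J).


E = (n + 1/2) * h_bar * omega
= (0 + 0.5) * 1.055e-34 * 7.8496e+13
= 0.5 * 8.2813e-21
= 4.1407e-21 J
= 0.0258 eV

0.0258


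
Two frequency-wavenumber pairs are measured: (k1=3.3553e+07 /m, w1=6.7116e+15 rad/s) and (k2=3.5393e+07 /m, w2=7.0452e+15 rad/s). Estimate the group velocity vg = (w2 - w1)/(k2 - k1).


vg = (w2 - w1) / (k2 - k1)
= (7.0452e+15 - 6.7116e+15) / (3.5393e+07 - 3.3553e+07)
= 3.3360e+14 / 1.8400e+06
= 1.8130e+08 m/s

1.8130e+08


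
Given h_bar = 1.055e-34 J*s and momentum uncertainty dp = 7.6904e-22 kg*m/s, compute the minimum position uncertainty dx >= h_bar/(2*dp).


dx = h_bar / (2 * dp)
= 1.055e-34 / (2 * 7.6904e-22)
= 1.055e-34 / 1.5381e-21
= 6.8592e-14 m

6.8592e-14


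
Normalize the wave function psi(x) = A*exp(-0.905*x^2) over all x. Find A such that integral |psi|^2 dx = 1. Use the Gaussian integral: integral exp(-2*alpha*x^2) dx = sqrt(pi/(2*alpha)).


integral |psi|^2 dx = A^2 * sqrt(pi/(2*alpha)) = 1
A^2 = sqrt(2*alpha/pi)
= sqrt(2 * 0.905 / pi)
= 0.759039
A = sqrt(0.759039)
= 0.8712

0.8712


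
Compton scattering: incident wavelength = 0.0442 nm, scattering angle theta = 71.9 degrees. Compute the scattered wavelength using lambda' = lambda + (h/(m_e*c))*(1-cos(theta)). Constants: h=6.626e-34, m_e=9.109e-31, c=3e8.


Compton wavelength: h/(m_e*c) = 2.4247e-12 m
d_lambda = 2.4247e-12 * (1 - cos(71.9 deg))
= 2.4247e-12 * 0.689324
= 1.6714e-12 m = 0.001671 nm
lambda' = 0.0442 + 0.001671
= 0.045871 nm

0.045871


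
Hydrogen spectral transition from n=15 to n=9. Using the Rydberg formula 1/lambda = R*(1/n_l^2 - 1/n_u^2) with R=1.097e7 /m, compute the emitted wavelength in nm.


1/lambda = R * (1/n_l^2 - 1/n_u^2)
= 1.097e7 * (1/9^2 - 1/15^2)
= 1.097e7 * (0.012346 - 0.004444)
= 1.097e7 * 0.007901
= 8.6677e+04 /m
lambda = 1 / 8.6677e+04 = 11537.1468 nm

11537.1468


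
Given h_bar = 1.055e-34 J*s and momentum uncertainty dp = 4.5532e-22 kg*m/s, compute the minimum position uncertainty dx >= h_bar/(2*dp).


dx = h_bar / (2 * dp)
= 1.055e-34 / (2 * 4.5532e-22)
= 1.055e-34 / 9.1064e-22
= 1.1585e-13 m

1.1585e-13


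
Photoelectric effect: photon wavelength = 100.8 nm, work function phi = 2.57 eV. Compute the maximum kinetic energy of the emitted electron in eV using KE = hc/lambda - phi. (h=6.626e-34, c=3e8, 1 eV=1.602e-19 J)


E_photon = hc / lambda
= (6.626e-34)(3e8) / (100.8e-9)
= 1.9720e-18 J
= 12.3098 eV
KE = E_photon - phi
= 12.3098 - 2.57
= 9.7398 eV

9.7398


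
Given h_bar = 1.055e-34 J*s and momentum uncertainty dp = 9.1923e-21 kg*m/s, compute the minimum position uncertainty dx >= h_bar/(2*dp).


dx = h_bar / (2 * dp)
= 1.055e-34 / (2 * 9.1923e-21)
= 1.055e-34 / 1.8385e-20
= 5.7385e-15 m

5.7385e-15


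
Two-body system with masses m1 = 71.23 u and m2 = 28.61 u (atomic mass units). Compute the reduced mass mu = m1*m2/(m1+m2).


mu = m1 * m2 / (m1 + m2)
= 71.23 * 28.61 / (71.23 + 28.61)
= 2037.8903 / 99.84
= 20.4116 u

20.4116


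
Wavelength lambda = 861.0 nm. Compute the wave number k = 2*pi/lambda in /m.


k = 2 * pi / lambda
= 6.2832 / (861.0e-9)
= 6.2832 / 8.6100e-07
= 7.2975e+06 /m

7.2975e+06


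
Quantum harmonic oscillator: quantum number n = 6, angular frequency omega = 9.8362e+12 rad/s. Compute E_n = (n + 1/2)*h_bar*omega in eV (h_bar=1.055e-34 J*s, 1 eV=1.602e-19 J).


E = (n + 1/2) * h_bar * omega
= (6 + 0.5) * 1.055e-34 * 9.8362e+12
= 6.5 * 1.0377e-21
= 6.7452e-21 J
= 0.0421 eV

0.0421


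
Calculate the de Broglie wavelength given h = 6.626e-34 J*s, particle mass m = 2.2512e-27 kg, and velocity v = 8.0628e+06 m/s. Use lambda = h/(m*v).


lambda = h / (m * v)
= 6.626e-34 / (2.2512e-27 * 8.0628e+06)
= 6.626e-34 / 1.8151e-20
= 3.6505e-14 m

3.6505e-14


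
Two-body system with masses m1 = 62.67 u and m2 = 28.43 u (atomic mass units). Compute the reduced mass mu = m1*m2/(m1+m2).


mu = m1 * m2 / (m1 + m2)
= 62.67 * 28.43 / (62.67 + 28.43)
= 1781.7081 / 91.1
= 19.5577 u

19.5577


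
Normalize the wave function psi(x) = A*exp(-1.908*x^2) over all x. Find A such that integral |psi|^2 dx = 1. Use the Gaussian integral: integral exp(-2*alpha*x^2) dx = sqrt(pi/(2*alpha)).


integral |psi|^2 dx = A^2 * sqrt(pi/(2*alpha)) = 1
A^2 = sqrt(2*alpha/pi)
= sqrt(2 * 1.908 / pi)
= 1.102121
A = sqrt(1.102121)
= 1.0498

1.0498


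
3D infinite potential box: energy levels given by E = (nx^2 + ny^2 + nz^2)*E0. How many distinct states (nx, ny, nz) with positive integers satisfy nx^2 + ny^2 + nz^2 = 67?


Enumerate all (nx, ny, nz) with nx^2 + ny^2 + nz^2 = 67:
(3,3,7)
(3,7,3)
(7,3,3)
Total degeneracy = 3

3


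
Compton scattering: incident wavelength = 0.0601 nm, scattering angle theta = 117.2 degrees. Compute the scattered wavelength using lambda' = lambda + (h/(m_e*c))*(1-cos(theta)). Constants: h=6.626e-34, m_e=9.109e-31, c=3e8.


Compton wavelength: h/(m_e*c) = 2.4247e-12 m
d_lambda = 2.4247e-12 * (1 - cos(117.2 deg))
= 2.4247e-12 * 1.457098
= 3.5330e-12 m = 0.003533 nm
lambda' = 0.0601 + 0.003533
= 0.063633 nm

0.063633


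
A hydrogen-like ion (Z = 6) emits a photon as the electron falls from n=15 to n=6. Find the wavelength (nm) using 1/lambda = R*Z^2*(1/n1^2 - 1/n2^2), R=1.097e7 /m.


1/lambda = R * Z^2 * (1/n1^2 - 1/n2^2)
= 1.097e7 * 6^2 * (1/6^2 - 1/15^2)
= 1.097e7 * 36 * (0.027778 - 0.004444)
= 9.2148e+06 /m
lambda = 1 / 9.2148e+06
= 108.5211 nm

108.5211


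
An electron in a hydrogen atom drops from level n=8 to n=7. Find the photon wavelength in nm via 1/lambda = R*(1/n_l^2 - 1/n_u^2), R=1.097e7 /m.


1/lambda = R * (1/n_l^2 - 1/n_u^2)
= 1.097e7 * (1/7^2 - 1/8^2)
= 1.097e7 * (0.020408 - 0.015625)
= 1.097e7 * 0.004783
= 5.2471e+04 /m
lambda = 1 / 5.2471e+04 = 19058.0371 nm

19058.0371


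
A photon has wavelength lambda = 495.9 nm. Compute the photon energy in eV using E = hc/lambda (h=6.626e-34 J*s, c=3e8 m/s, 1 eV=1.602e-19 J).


E = hc / lambda
= (6.626e-34)(3e8) / (495.9e-9)
= 1.9878e-25 / 4.9590e-07
= 4.0085e-19 J
Converting to eV: 4.0085e-19 / 1.602e-19
= 2.5022 eV

2.5022


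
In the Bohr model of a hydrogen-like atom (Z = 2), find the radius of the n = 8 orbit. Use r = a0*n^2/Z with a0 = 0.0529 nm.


r = a0 * n^2 / Z
= 0.0529 * 8^2 / 2
= 0.0529 * 64 / 2
= 1.6928 nm

1.6928


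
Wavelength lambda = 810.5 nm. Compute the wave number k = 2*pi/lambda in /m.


k = 2 * pi / lambda
= 6.2832 / (810.5e-9)
= 6.2832 / 8.1050e-07
= 7.7522e+06 /m

7.7522e+06


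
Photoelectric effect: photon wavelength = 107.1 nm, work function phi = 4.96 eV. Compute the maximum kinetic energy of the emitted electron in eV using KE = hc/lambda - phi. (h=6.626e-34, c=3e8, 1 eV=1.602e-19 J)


E_photon = hc / lambda
= (6.626e-34)(3e8) / (107.1e-9)
= 1.8560e-18 J
= 11.5857 eV
KE = E_photon - phi
= 11.5857 - 4.96
= 6.6257 eV

6.6257


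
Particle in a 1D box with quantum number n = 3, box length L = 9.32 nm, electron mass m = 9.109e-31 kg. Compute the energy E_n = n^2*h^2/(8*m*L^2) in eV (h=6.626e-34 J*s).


E = n^2 * h^2 / (8 * m * L^2)
= 3^2 * (6.626e-34)^2 / (8 * 9.109e-31 * (9.32e-9)^2)
= 9 * 4.3904e-67 / (8 * 9.109e-31 * 8.6862e-17)
= 6.2424e-21 J
= 0.039 eV

0.039


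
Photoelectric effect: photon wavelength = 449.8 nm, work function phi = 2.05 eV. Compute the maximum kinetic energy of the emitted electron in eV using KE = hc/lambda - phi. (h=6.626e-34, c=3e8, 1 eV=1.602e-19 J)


E_photon = hc / lambda
= (6.626e-34)(3e8) / (449.8e-9)
= 4.4193e-19 J
= 2.7586 eV
KE = E_photon - phi
= 2.7586 - 2.05
= 0.7086 eV

0.7086


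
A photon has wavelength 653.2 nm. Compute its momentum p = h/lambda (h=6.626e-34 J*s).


p = h / lambda
= 6.626e-34 / (653.2e-9)
= 6.626e-34 / 6.5320e-07
= 1.0144e-27 kg*m/s

1.0144e-27


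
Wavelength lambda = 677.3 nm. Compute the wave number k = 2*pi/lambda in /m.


k = 2 * pi / lambda
= 6.2832 / (677.3e-9)
= 6.2832 / 6.7730e-07
= 9.2768e+06 /m

9.2768e+06


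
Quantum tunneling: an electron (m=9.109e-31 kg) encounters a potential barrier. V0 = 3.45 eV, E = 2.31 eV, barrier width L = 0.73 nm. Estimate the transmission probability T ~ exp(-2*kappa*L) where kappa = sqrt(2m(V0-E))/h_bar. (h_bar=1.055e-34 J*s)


V0 - E = 1.14 eV = 1.8263e-19 J
kappa = sqrt(2 * m * (V0-E)) / h_bar
= sqrt(2 * 9.109e-31 * 1.8263e-19) / 1.055e-34
= 5.4674e+09 /m
2*kappa*L = 2 * 5.4674e+09 * 0.73e-9
= 7.9824
T = exp(-7.9824) = 3.414131e-04

3.414131e-04


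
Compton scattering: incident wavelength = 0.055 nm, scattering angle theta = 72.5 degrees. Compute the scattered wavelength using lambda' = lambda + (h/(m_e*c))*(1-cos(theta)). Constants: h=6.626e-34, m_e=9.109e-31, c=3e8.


Compton wavelength: h/(m_e*c) = 2.4247e-12 m
d_lambda = 2.4247e-12 * (1 - cos(72.5 deg))
= 2.4247e-12 * 0.699294
= 1.6956e-12 m = 0.001696 nm
lambda' = 0.055 + 0.001696
= 0.056696 nm

0.056696


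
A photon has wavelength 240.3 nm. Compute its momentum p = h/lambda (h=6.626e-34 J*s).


p = h / lambda
= 6.626e-34 / (240.3e-9)
= 6.626e-34 / 2.4030e-07
= 2.7574e-27 kg*m/s

2.7574e-27


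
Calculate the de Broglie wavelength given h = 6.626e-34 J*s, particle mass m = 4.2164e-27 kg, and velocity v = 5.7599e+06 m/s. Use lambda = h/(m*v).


lambda = h / (m * v)
= 6.626e-34 / (4.2164e-27 * 5.7599e+06)
= 6.626e-34 / 2.4286e-20
= 2.7283e-14 m

2.7283e-14


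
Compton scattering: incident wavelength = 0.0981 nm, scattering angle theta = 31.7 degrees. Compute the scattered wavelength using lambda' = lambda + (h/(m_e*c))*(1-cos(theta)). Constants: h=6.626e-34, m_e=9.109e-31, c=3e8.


Compton wavelength: h/(m_e*c) = 2.4247e-12 m
d_lambda = 2.4247e-12 * (1 - cos(31.7 deg))
= 2.4247e-12 * 0.149189
= 3.6174e-13 m = 0.000362 nm
lambda' = 0.0981 + 0.000362
= 0.098462 nm

0.098462


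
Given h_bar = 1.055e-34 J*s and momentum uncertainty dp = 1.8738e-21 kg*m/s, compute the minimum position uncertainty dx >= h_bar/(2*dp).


dx = h_bar / (2 * dp)
= 1.055e-34 / (2 * 1.8738e-21)
= 1.055e-34 / 3.7476e-21
= 2.8151e-14 m

2.8151e-14


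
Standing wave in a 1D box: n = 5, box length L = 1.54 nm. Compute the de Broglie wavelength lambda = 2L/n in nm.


lambda = 2L / n
= 2 * 1.54 / 5
= 3.08 / 5
= 0.616 nm

0.616


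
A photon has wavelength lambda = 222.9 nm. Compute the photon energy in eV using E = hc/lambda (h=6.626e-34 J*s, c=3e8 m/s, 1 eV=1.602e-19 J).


E = hc / lambda
= (6.626e-34)(3e8) / (222.9e-9)
= 1.9878e-25 / 2.2290e-07
= 8.9179e-19 J
Converting to eV: 8.9179e-19 / 1.602e-19
= 5.5667 eV

5.5667


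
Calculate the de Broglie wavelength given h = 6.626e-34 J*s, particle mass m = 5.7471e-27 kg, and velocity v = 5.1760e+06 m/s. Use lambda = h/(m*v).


lambda = h / (m * v)
= 6.626e-34 / (5.7471e-27 * 5.1760e+06)
= 6.626e-34 / 2.9747e-20
= 2.2275e-14 m

2.2275e-14


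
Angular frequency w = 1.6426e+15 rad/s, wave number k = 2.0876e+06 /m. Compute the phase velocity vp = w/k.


vp = w / k
= 1.6426e+15 / 2.0876e+06
= 7.8684e+08 m/s

7.8684e+08


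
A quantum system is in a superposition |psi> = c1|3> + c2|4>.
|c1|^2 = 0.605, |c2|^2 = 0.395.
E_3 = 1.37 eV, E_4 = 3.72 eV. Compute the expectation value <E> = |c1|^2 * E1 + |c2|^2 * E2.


<E> = |c1|^2 * E1 + |c2|^2 * E2
= 0.605 * 1.37 + 0.395 * 3.72
= 0.8289 + 1.4694
= 2.2983 eV

2.2983


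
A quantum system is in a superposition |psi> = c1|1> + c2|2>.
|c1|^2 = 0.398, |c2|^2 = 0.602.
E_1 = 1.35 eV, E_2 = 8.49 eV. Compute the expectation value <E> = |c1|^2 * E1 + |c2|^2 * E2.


<E> = |c1|^2 * E1 + |c2|^2 * E2
= 0.398 * 1.35 + 0.602 * 8.49
= 0.5373 + 5.111
= 5.6483 eV

5.6483


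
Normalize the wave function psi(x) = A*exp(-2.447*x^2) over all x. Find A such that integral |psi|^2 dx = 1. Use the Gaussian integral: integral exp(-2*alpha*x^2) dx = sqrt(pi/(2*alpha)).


integral |psi|^2 dx = A^2 * sqrt(pi/(2*alpha)) = 1
A^2 = sqrt(2*alpha/pi)
= sqrt(2 * 2.447 / pi)
= 1.248122
A = sqrt(1.248122)
= 1.1172

1.1172


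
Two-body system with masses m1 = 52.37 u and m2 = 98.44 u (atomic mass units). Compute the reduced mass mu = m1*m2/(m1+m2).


mu = m1 * m2 / (m1 + m2)
= 52.37 * 98.44 / (52.37 + 98.44)
= 5155.3028 / 150.81
= 34.1841 u

34.1841


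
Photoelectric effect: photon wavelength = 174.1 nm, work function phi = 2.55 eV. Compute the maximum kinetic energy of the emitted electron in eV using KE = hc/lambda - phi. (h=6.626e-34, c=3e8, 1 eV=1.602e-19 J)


E_photon = hc / lambda
= (6.626e-34)(3e8) / (174.1e-9)
= 1.1418e-18 J
= 7.1271 eV
KE = E_photon - phi
= 7.1271 - 2.55
= 4.5771 eV

4.5771


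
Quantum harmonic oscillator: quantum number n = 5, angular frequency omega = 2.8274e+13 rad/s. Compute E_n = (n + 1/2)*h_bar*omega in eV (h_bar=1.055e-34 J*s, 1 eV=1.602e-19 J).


E = (n + 1/2) * h_bar * omega
= (5 + 0.5) * 1.055e-34 * 2.8274e+13
= 5.5 * 2.9829e-21
= 1.6406e-20 J
= 0.1024 eV

0.1024


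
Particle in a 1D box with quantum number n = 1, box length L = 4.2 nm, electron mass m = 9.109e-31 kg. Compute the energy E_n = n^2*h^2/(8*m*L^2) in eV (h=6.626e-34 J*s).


E = n^2 * h^2 / (8 * m * L^2)
= 1^2 * (6.626e-34)^2 / (8 * 9.109e-31 * (4.2e-9)^2)
= 1 * 4.3904e-67 / (8 * 9.109e-31 * 1.7640e-17)
= 3.4154e-21 J
= 0.0213 eV

0.0213


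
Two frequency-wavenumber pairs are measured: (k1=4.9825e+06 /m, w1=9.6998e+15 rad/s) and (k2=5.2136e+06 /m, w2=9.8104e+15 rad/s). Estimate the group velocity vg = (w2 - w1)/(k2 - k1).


vg = (w2 - w1) / (k2 - k1)
= (9.8104e+15 - 9.6998e+15) / (5.2136e+06 - 4.9825e+06)
= 1.1060e+14 / 2.3110e+05
= 4.7858e+08 m/s

4.7858e+08


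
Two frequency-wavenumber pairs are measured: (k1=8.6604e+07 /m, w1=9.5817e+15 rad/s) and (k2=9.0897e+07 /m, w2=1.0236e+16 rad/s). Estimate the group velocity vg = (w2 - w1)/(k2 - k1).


vg = (w2 - w1) / (k2 - k1)
= (1.0236e+16 - 9.5817e+15) / (9.0897e+07 - 8.6604e+07)
= 6.5430e+14 / 4.2930e+06
= 1.5241e+08 m/s

1.5241e+08


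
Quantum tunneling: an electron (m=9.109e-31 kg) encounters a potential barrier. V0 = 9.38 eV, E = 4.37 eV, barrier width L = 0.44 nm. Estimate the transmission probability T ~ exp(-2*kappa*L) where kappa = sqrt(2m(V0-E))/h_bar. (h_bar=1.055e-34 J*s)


V0 - E = 5.01 eV = 8.0260e-19 J
kappa = sqrt(2 * m * (V0-E)) / h_bar
= sqrt(2 * 9.109e-31 * 8.0260e-19) / 1.055e-34
= 1.1462e+10 /m
2*kappa*L = 2 * 1.1462e+10 * 0.44e-9
= 10.0863
T = exp(-10.0863) = 4.164738e-05

4.164738e-05


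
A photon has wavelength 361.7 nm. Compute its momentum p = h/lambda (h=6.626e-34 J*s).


p = h / lambda
= 6.626e-34 / (361.7e-9)
= 6.626e-34 / 3.6170e-07
= 1.8319e-27 kg*m/s

1.8319e-27


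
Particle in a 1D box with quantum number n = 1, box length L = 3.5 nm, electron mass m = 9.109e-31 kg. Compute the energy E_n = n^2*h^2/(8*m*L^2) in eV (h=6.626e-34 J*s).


E = n^2 * h^2 / (8 * m * L^2)
= 1^2 * (6.626e-34)^2 / (8 * 9.109e-31 * (3.5e-9)^2)
= 1 * 4.3904e-67 / (8 * 9.109e-31 * 1.2250e-17)
= 4.9182e-21 J
= 0.0307 eV

0.0307


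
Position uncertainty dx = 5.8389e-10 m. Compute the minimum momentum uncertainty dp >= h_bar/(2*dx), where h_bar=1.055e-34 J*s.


dp = h_bar / (2 * dx)
= 1.055e-34 / (2 * 5.8389e-10)
= 1.055e-34 / 1.1678e-09
= 9.0342e-26 kg*m/s

9.0342e-26


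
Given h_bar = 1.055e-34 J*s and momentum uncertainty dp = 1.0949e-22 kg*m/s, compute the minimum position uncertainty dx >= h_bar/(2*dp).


dx = h_bar / (2 * dp)
= 1.055e-34 / (2 * 1.0949e-22)
= 1.055e-34 / 2.1898e-22
= 4.8178e-13 m

4.8178e-13


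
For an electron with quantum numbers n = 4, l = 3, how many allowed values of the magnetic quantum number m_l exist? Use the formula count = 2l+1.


m_l ranges from -l to +l in integer steps
So m_l goes from -3 to +3
Count = 2l + 1 = 2*3 + 1
= 7

7


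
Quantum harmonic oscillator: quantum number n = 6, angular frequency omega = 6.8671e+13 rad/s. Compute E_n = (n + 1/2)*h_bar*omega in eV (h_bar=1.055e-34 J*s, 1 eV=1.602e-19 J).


E = (n + 1/2) * h_bar * omega
= (6 + 0.5) * 1.055e-34 * 6.8671e+13
= 6.5 * 7.2448e-21
= 4.7091e-20 J
= 0.294 eV

0.294


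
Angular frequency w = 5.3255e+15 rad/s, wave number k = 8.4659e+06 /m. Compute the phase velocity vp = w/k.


vp = w / k
= 5.3255e+15 / 8.4659e+06
= 6.2905e+08 m/s

6.2905e+08


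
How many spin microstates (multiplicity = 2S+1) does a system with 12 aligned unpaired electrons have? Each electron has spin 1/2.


Total spin S = N * (1/2) = 12 * 0.5 = 6.0
Spin multiplicity = 2S + 1
= 2 * 6.0 + 1
= 13

13


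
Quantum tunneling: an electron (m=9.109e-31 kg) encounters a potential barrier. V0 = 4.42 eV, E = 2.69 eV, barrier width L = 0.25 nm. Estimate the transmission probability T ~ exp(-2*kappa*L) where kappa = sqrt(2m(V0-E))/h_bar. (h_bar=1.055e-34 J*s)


V0 - E = 1.73 eV = 2.7715e-19 J
kappa = sqrt(2 * m * (V0-E)) / h_bar
= sqrt(2 * 9.109e-31 * 2.7715e-19) / 1.055e-34
= 6.7352e+09 /m
2*kappa*L = 2 * 6.7352e+09 * 0.25e-9
= 3.3676
T = exp(-3.3676) = 3.447182e-02

3.447182e-02


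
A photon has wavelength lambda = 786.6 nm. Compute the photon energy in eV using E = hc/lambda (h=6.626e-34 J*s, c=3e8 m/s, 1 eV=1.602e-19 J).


E = hc / lambda
= (6.626e-34)(3e8) / (786.6e-9)
= 1.9878e-25 / 7.8660e-07
= 2.5271e-19 J
Converting to eV: 2.5271e-19 / 1.602e-19
= 1.5775 eV

1.5775


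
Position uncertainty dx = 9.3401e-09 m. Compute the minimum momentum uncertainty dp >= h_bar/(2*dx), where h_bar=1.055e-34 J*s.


dp = h_bar / (2 * dx)
= 1.055e-34 / (2 * 9.3401e-09)
= 1.055e-34 / 1.8680e-08
= 5.6477e-27 kg*m/s

5.6477e-27


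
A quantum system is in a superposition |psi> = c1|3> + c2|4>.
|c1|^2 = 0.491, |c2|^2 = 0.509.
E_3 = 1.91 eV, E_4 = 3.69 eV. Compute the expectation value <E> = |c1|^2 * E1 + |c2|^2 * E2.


<E> = |c1|^2 * E1 + |c2|^2 * E2
= 0.491 * 1.91 + 0.509 * 3.69
= 0.9378 + 1.8782
= 2.816 eV

2.816


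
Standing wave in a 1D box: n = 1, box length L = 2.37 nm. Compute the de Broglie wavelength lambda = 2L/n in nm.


lambda = 2L / n
= 2 * 2.37 / 1
= 4.74 / 1
= 4.74 nm

4.74


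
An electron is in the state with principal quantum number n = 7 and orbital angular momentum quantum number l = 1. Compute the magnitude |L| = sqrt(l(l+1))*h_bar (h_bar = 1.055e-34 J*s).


L = sqrt(l*(l+1)) * h_bar
= sqrt(1 * 2) * 1.055e-34
= sqrt(2) * 1.055e-34
= 1.4142 * 1.055e-34
= 1.4920e-34 J*s

1.4920e-34


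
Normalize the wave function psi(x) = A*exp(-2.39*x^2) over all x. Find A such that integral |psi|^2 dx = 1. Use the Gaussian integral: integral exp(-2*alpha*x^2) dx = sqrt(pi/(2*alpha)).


integral |psi|^2 dx = A^2 * sqrt(pi/(2*alpha)) = 1
A^2 = sqrt(2*alpha/pi)
= sqrt(2 * 2.39 / pi)
= 1.2335
A = sqrt(1.2335)
= 1.1106

1.1106


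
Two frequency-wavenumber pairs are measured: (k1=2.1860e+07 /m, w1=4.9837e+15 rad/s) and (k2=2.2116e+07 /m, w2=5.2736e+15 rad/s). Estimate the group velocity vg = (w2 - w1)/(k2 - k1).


vg = (w2 - w1) / (k2 - k1)
= (5.2736e+15 - 4.9837e+15) / (2.2116e+07 - 2.1860e+07)
= 2.8990e+14 / 2.5600e+05
= 1.1324e+09 m/s

1.1324e+09


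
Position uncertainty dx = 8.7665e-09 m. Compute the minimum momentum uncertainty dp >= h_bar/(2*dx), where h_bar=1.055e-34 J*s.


dp = h_bar / (2 * dx)
= 1.055e-34 / (2 * 8.7665e-09)
= 1.055e-34 / 1.7533e-08
= 6.0172e-27 kg*m/s

6.0172e-27


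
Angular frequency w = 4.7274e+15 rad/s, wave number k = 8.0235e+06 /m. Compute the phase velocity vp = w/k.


vp = w / k
= 4.7274e+15 / 8.0235e+06
= 5.8919e+08 m/s

5.8919e+08


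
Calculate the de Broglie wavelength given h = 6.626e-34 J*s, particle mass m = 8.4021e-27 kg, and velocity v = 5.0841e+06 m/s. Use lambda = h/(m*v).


lambda = h / (m * v)
= 6.626e-34 / (8.4021e-27 * 5.0841e+06)
= 6.626e-34 / 4.2717e-20
= 1.5511e-14 m

1.5511e-14


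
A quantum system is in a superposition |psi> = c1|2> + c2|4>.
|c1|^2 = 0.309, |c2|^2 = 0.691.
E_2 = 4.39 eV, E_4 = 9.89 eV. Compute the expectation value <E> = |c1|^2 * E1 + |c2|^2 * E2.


<E> = |c1|^2 * E1 + |c2|^2 * E2
= 0.309 * 4.39 + 0.691 * 9.89
= 1.3565 + 6.834
= 8.1905 eV

8.1905


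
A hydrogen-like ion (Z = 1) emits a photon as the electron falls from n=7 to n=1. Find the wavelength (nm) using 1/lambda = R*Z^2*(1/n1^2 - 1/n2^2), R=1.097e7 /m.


1/lambda = R * Z^2 * (1/n1^2 - 1/n2^2)
= 1.097e7 * 1^2 * (1/1^2 - 1/7^2)
= 1.097e7 * 1 * (1.0 - 0.020408)
= 1.0746e+07 /m
lambda = 1 / 1.0746e+07
= 93.0568 nm

93.0568


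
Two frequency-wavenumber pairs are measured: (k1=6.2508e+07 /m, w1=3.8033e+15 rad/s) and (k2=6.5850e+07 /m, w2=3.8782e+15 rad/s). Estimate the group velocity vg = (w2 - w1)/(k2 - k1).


vg = (w2 - w1) / (k2 - k1)
= (3.8782e+15 - 3.8033e+15) / (6.5850e+07 - 6.2508e+07)
= 7.4900e+13 / 3.3420e+06
= 2.2412e+07 m/s

2.2412e+07


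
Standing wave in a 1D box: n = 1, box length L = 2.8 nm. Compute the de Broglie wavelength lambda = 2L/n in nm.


lambda = 2L / n
= 2 * 2.8 / 1
= 5.6 / 1
= 5.6 nm

5.6


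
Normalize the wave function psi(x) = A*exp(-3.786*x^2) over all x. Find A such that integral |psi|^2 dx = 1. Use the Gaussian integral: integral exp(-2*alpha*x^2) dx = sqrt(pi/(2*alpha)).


integral |psi|^2 dx = A^2 * sqrt(pi/(2*alpha)) = 1
A^2 = sqrt(2*alpha/pi)
= sqrt(2 * 3.786 / pi)
= 1.552496
A = sqrt(1.552496)
= 1.246

1.246


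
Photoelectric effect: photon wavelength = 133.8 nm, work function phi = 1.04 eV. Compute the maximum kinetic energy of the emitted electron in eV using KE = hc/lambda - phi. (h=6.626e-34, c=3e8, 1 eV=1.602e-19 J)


E_photon = hc / lambda
= (6.626e-34)(3e8) / (133.8e-9)
= 1.4857e-18 J
= 9.2737 eV
KE = E_photon - phi
= 9.2737 - 1.04
= 8.2337 eV

8.2337


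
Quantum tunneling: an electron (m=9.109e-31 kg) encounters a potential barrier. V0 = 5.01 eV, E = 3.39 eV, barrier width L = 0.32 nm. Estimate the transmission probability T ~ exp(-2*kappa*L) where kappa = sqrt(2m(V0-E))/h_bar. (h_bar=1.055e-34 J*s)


V0 - E = 1.62 eV = 2.5952e-19 J
kappa = sqrt(2 * m * (V0-E)) / h_bar
= sqrt(2 * 9.109e-31 * 2.5952e-19) / 1.055e-34
= 6.5176e+09 /m
2*kappa*L = 2 * 6.5176e+09 * 0.32e-9
= 4.1713
T = exp(-4.1713) = 1.543290e-02

1.543290e-02


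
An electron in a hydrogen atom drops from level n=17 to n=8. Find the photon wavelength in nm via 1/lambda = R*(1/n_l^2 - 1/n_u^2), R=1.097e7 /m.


1/lambda = R * (1/n_l^2 - 1/n_u^2)
= 1.097e7 * (1/8^2 - 1/17^2)
= 1.097e7 * (0.015625 - 0.00346)
= 1.097e7 * 0.012165
= 1.3345e+05 /m
lambda = 1 / 1.3345e+05 = 7493.5683 nm

7493.5683


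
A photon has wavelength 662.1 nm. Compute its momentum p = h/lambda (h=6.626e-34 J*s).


p = h / lambda
= 6.626e-34 / (662.1e-9)
= 6.626e-34 / 6.6210e-07
= 1.0008e-27 kg*m/s

1.0008e-27


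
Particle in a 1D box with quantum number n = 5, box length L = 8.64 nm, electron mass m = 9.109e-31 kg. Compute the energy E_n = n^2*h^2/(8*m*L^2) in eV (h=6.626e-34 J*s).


E = n^2 * h^2 / (8 * m * L^2)
= 5^2 * (6.626e-34)^2 / (8 * 9.109e-31 * (8.64e-9)^2)
= 25 * 4.3904e-67 / (8 * 9.109e-31 * 7.4650e-17)
= 2.0177e-20 J
= 0.1259 eV

0.1259


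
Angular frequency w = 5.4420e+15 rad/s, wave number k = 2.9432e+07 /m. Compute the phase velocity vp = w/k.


vp = w / k
= 5.4420e+15 / 2.9432e+07
= 1.8490e+08 m/s

1.8490e+08


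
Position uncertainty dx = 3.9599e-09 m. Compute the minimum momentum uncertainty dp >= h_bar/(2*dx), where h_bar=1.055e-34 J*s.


dp = h_bar / (2 * dx)
= 1.055e-34 / (2 * 3.9599e-09)
= 1.055e-34 / 7.9198e-09
= 1.3321e-26 kg*m/s

1.3321e-26


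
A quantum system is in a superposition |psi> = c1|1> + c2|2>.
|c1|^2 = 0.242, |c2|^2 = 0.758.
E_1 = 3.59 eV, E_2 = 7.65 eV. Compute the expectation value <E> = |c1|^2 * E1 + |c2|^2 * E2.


<E> = |c1|^2 * E1 + |c2|^2 * E2
= 0.242 * 3.59 + 0.758 * 7.65
= 0.8688 + 5.7987
= 6.6675 eV

6.6675


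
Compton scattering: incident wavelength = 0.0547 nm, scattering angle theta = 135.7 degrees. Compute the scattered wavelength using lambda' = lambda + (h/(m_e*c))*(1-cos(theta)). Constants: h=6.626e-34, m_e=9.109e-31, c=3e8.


Compton wavelength: h/(m_e*c) = 2.4247e-12 m
d_lambda = 2.4247e-12 * (1 - cos(135.7 deg))
= 2.4247e-12 * 1.715693
= 4.1601e-12 m = 0.00416 nm
lambda' = 0.0547 + 0.00416
= 0.05886 nm

0.05886


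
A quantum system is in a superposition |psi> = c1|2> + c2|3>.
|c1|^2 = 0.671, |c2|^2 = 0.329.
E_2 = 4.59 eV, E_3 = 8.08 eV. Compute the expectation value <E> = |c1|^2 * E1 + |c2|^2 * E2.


<E> = |c1|^2 * E1 + |c2|^2 * E2
= 0.671 * 4.59 + 0.329 * 8.08
= 3.0799 + 2.6583
= 5.7382 eV

5.7382


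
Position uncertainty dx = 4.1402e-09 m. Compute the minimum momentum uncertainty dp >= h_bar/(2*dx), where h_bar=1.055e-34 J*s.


dp = h_bar / (2 * dx)
= 1.055e-34 / (2 * 4.1402e-09)
= 1.055e-34 / 8.2804e-09
= 1.2741e-26 kg*m/s

1.2741e-26


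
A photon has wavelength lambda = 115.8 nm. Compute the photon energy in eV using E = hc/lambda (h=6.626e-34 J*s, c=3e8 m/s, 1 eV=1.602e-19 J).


E = hc / lambda
= (6.626e-34)(3e8) / (115.8e-9)
= 1.9878e-25 / 1.1580e-07
= 1.7166e-18 J
Converting to eV: 1.7166e-18 / 1.602e-19
= 10.7152 eV

10.7152


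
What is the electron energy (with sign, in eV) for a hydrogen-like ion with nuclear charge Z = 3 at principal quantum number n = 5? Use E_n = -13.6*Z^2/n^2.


E_n = -13.6 * Z^2 / n^2
= -13.6 * 3^2 / 5^2
= -13.6 * 9 / 25
= -4.896 eV

-4.896


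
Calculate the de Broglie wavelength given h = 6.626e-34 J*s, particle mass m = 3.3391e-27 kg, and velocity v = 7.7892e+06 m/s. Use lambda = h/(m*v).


lambda = h / (m * v)
= 6.626e-34 / (3.3391e-27 * 7.7892e+06)
= 6.626e-34 / 2.6009e-20
= 2.5476e-14 m

2.5476e-14


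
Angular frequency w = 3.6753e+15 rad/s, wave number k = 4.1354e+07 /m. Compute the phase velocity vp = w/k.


vp = w / k
= 3.6753e+15 / 4.1354e+07
= 8.8874e+07 m/s

8.8874e+07
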